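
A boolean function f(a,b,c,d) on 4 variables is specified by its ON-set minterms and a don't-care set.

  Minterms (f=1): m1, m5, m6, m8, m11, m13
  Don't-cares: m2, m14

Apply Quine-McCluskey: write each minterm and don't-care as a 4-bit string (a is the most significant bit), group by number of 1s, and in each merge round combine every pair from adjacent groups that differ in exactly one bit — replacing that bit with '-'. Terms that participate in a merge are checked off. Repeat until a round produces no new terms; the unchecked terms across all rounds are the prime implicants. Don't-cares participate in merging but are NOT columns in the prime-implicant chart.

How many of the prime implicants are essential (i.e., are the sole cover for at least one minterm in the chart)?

[col 0] 0001*, 0010*, 0101*, 0110*, 1000, 1011, 1101*, 1110*
[col 1] -101, -110, 0-01, 0-10
Prime implicants: -101, -110, 0-01, 0-10, 1000, 1011
PI chart (minterm → PIs covering it):
  1 | 0-01  (sole → essential)
  5 | -101,0-01
  6 | -110,0-10
  8 | 1000  (sole → essential)
  11 | 1011  (sole → essential)
  13 | -101  (sole → essential)
Essential prime implicants: -101, 0-01, 1000, 1011

4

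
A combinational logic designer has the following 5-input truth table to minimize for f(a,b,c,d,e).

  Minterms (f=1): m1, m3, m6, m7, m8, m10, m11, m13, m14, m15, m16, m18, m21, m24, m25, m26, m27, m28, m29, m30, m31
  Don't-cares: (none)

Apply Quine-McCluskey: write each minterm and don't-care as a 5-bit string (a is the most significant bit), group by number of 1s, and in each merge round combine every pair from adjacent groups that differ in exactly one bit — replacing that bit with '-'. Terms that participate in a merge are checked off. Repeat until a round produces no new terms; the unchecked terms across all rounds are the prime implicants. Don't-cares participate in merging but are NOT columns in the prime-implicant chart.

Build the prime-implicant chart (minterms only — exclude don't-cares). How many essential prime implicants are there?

7

Round 0: 00001✓ 00011✓ 00110✓ 00111✓ 01000✓ 01010✓ 01011✓ 01101✓ 01110✓ 01111✓ 10000✓ 10010✓ 10101✓ 11000✓ 11001✓ 11010✓ 11011✓ 11100✓ 11101✓ 11110✓ 11111✓
Round 1: -1000✓ -1010✓ -1011✓ -1101✓ -1110✓ -1111✓ 0-011✓ 0-110✓ 0-111✓ 00-11✓ 000-1 0011-✓ 01-10✓ 01-11✓ 010-0✓ 0101-✓ 011-1✓ 0111-✓ 1-000✓ 1-010✓ 1-101 100-0✓ 11-00✓ 11-01✓ 11-10✓ 11-11✓ 110-0✓ 110-1✓ 1100-✓ 1101-✓ 111-0✓ 111-1✓ 1110-✓ 1111-✓
Round 2: -1-10✓ -1-11✓ -10-0 -101-✓ -11-1 -111-✓ 0--11 0-11- 01-1-✓ 1-0-0 11--0✓ 11--1✓ 11-0-✓ 11-1-✓ 110--✓ 111--✓
Round 3: -1-1- 11---
PIs = {-1-1-, -10-0, -11-1, 0--11, 0-11-, 000-1, 1-0-0, 1-101, 11---}
Coverage chart:
  m1: 000-1 ←essential
  m3: 0--11,000-1
  m6: 0-11- ←essential
  m7: 0--11,0-11-
  m8: -10-0 ←essential
  m10: -1-1-,-10-0
  m11: -1-1-,0--11
  m13: -11-1 ←essential
  m14: -1-1-,0-11-
  m15: -1-1-,-11-1,0--11,0-11-
  m16: 1-0-0 ←essential
  m18: 1-0-0 ←essential
  m21: 1-101 ←essential
  m24: -10-0,1-0-0,11---
  m25: 11--- ←essential
  m26: -1-1-,-10-0,1-0-0,11---
  m27: -1-1-,11---
  m28: 11--- ←essential
  m29: -11-1,1-101,11---
  m30: -1-1-,11---
  m31: -1-1-,-11-1,11---
Essential: -10-0, -11-1, 0-11-, 000-1, 1-0-0, 1-101, 11---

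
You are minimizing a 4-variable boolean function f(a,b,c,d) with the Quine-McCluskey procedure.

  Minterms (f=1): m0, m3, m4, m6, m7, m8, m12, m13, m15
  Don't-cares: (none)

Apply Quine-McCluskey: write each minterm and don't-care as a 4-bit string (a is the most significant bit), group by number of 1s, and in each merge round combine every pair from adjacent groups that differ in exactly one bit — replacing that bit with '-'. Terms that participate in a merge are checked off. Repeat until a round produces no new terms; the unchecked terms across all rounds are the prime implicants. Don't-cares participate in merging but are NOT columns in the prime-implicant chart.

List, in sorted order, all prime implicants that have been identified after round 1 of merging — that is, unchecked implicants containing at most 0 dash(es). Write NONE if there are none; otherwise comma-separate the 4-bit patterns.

NONE

[col 0] 0000*, 0011*, 0100*, 0110*, 0111*, 1000*, 1100*, 1101*, 1111*
[col 1] -000*, -100*, -111, 0-00*, 0-11, 01-0, 011-, 1-00*, 11-1, 110-
[col 2] --00
Prime implicants: --00, -111, 0-11, 01-0, 011-, 11-1, 110-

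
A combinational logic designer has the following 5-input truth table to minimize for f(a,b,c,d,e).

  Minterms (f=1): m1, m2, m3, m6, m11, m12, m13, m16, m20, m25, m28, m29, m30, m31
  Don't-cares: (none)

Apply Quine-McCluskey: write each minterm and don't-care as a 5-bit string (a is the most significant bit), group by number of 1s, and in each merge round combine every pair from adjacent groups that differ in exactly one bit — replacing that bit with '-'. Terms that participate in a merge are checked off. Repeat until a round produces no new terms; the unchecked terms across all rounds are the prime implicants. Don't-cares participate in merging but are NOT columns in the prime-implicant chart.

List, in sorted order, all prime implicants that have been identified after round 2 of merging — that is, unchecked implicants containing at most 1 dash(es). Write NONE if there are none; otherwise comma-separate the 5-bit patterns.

0-011, 00-10, 000-1, 0001-, 1-100, 10-00, 11-01

[col 0] 00001*, 00010*, 00011*, 00110*, 01011*, 01100*, 01101*, 10000*, 10100*, 11001*, 11100*, 11101*, 11110*, 11111*
[col 1] -1100*, -1101*, 0-011, 00-10, 000-1, 0001-, 0110-*, 1-100, 10-00, 11-01, 111-0*, 111-1*, 1110-*, 1111-*
[col 2] -110-, 111--
Prime implicants: -110-, 0-011, 00-10, 000-1, 0001-, 1-100, 10-00, 11-01, 111--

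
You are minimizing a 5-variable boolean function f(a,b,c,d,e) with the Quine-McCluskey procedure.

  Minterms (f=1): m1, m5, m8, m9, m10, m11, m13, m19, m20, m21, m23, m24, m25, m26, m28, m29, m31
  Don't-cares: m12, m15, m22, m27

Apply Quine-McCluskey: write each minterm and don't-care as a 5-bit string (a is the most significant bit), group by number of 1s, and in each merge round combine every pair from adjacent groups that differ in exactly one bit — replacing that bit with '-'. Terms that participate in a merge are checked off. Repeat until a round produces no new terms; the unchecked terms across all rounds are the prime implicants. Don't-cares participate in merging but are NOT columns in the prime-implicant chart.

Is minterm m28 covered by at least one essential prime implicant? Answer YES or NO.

NO

[col 0] 00001*, 00101*, 01000*, 01001*, 01010*, 01011*, 01100*, 01101*, 01111*, 10011*, 10100*, 10101*, 10110*, 10111*, 11000*, 11001*, 11010*, 11011*, 11100*, 11101*, 11111*
[col 1] -0101*, -1000*, -1001*, -1010*, -1011*, -1100*, -1101*, -1111*, 0-001*, 0-101*, 00-01*, 01-00*, 01-01*, 01-11*, 010-0*, 010-1*, 0100-*, 0101-*, 011-1*, 0110-*, 1-011*, 1-100*, 1-101*, 1-111*, 10-11*, 101-0*, 101-1*, 1010-*, 1011-*, 11-00*, 11-01*, 11-11*, 110-0*, 110-1*, 1100-*, 1101-*, 111-1*, 1110-*
[col 2] --101, -1-00*, -1-01*, -1-11*, -10-0*, -10-1*, -100-*, -101-*, -11-1*, -110-*, 0--01, 01--1*, 01-0-*, 010--*, 1--11, 1-1-1, 1-10-, 101--, 11--1*, 11-0-*, 110--*
[col 3] -1--1, -1-0-, -10--
Prime implicants: --101, -1--1, -1-0-, -10--, 0--01, 1--11, 1-1-1, 1-10-, 101--
PI chart (minterm → PIs covering it):
  1 | 0--01  (sole → essential)
  5 | --101,0--01
  8 | -1-0-,-10--
  9 | -1--1,-1-0-,-10--,0--01
  10 | -10--  (sole → essential)
  11 | -1--1,-10--
  13 | --101,-1--1,-1-0-,0--01
  19 | 1--11  (sole → essential)
  20 | 1-10-,101--
  21 | --101,1-1-1,1-10-,101--
  23 | 1--11,1-1-1,101--
  24 | -1-0-,-10--
  25 | -1--1,-1-0-,-10--
  26 | -10--  (sole → essential)
  28 | -1-0-,1-10-
  29 | --101,-1--1,-1-0-,1-1-1,1-10-
  31 | -1--1,1--11,1-1-1
Essential prime implicants: -10--, 0--01, 1--11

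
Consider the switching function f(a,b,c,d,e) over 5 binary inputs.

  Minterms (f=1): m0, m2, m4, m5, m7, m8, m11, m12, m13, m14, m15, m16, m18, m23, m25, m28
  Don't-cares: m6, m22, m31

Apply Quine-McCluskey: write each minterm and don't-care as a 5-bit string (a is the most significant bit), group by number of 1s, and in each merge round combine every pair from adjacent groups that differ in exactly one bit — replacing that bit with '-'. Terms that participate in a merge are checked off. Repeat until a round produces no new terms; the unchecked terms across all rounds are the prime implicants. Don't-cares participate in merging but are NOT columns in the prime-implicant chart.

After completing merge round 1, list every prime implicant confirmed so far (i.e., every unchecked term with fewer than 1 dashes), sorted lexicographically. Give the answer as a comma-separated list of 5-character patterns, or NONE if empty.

size-2^0 implicants → 00000(✓)  00010(✓)  00100(✓)  00101(✓)  00110(✓)  00111(✓)  01000(✓)  01011(✓)  01100(✓)  01101(✓)  01110(✓)  01111(✓)  10000(✓)  10010(✓)  10110(✓)  10111(✓)  11001  11100(✓)  11111(✓)
size-2^1 implicants → -0000(✓)  -0010(✓)  -0110(✓)  -0111(✓)  -1100  -1111(✓)  0-000(✓)  0-100(✓)  0-101(✓)  0-110(✓)  0-111(✓)  00-00(✓)  00-10(✓)  000-0(✓)  001-0(✓)  001-1(✓)  0010-(✓)  0011-(✓)  01-00(✓)  01-11  011-0(✓)  011-1(✓)  0110-(✓)  0111-(✓)  1-111(✓)  10-10(✓)  100-0(✓)  1011-(✓)
size-2^2 implicants → --111  -0-10  -00-0  -011-  0--00  0-1-0(✓)  0-1-1(✓)  0-10-(✓)  0-11-(✓)  00--0  001--(✓)  011--(✓)
size-2^3 implicants → 0-1--
Unchecked terms (primes): --111, -0-10, -00-0, -011-, -1100, 0--00, 0-1--, 00--0, 01-11, 11001

11001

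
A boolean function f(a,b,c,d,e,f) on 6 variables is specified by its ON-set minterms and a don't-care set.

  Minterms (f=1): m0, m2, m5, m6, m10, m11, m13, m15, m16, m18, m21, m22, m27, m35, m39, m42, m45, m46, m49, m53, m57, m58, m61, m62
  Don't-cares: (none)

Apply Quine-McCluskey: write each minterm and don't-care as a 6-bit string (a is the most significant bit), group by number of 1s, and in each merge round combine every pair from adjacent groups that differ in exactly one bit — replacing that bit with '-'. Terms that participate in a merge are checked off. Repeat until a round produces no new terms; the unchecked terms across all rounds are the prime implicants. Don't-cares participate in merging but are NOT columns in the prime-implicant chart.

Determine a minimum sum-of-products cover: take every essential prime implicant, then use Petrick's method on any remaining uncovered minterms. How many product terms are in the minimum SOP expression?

[col 0] 000000*, 000010*, 000101*, 000110*, 001010*, 001011*, 001101*, 001111*, 010000*, 010010*, 010101*, 010110*, 011011*, 100011*, 100111*, 101010*, 101101*, 101110*, 110001*, 110101*, 111001*, 111010*, 111101*, 111110*
[col 1] -01010, -01101, -10101, 0-0000*, 0-0010*, 0-0101, 0-0110*, 0-1011, 00-010, 00-101, 000-10*, 0000-0*, 001-11, 00101-, 0011-1, 010-10*, 0100-0*, 1-1010*, 1-1101, 1-1110*, 100-11, 101-10*, 11-001*, 11-101*, 110-01*, 111-01*, 111-10*
[col 2] 0-0-10, 0-00-0, 1-1-10, 11--01
Prime implicants: -01010, -01101, -10101, 0-0-10, 0-00-0, 0-0101, 0-1011, 00-010, 00-101, 001-11, 00101-, 0011-1, 1-1-10, 1-1101, 100-11, 11--01
PI chart (minterm → PIs covering it):
  0 | 0-00-0  (sole → essential)
  2 | 0-0-10,0-00-0,00-010
  5 | 0-0101,00-101
  6 | 0-0-10  (sole → essential)
  10 | -01010,00-010,00101-
  11 | 0-1011,001-11,00101-
  13 | -01101,00-101,0011-1
  15 | 001-11,0011-1
  16 | 0-00-0  (sole → essential)
  18 | 0-0-10,0-00-0
  21 | -10101,0-0101
  22 | 0-0-10  (sole → essential)
  27 | 0-1011  (sole → essential)
  35 | 100-11  (sole → essential)
  39 | 100-11  (sole → essential)
  42 | -01010,1-1-10
  45 | -01101,1-1101
  46 | 1-1-10  (sole → essential)
  49 | 11--01  (sole → essential)
  53 | -10101,11--01
  57 | 11--01  (sole → essential)
  58 | 1-1-10  (sole → essential)
  61 | 1-1101,11--01
  62 | 1-1-10  (sole → essential)
Essential prime implicants: 0-0-10, 0-00-0, 0-1011, 1-1-10, 100-11, 11--01
Petrick residual → -01010, -01101, 0-0101, 001-11
Minimum SOP uses 10 PIs: b'cd'ef' + b'cde'f + a'c'ef' + a'c'd'f' + a'c'de'f + a'cd'ef + a'b'cef + acef' + ab'c'ef + abe'f

10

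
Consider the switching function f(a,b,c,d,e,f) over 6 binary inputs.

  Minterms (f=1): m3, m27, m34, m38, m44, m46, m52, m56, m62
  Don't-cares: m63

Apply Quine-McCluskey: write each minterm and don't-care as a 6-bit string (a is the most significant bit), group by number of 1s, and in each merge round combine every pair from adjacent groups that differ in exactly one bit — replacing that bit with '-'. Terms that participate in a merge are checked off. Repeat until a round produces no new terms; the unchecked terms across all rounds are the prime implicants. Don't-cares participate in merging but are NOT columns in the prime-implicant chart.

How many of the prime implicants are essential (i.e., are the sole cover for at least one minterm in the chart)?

6

Round 0: 000011 011011 100010✓ 100110✓ 101100✓ 101110✓ 110100 111000 111110✓ 111111✓
Round 1: 1-1110 10-110 100-10 1011-0 11111-
PIs = {000011, 011011, 1-1110, 10-110, 100-10, 1011-0, 110100, 111000, 11111-}
Coverage chart:
  m3: 000011 ←essential
  m27: 011011 ←essential
  m34: 100-10 ←essential
  m38: 10-110,100-10
  m44: 1011-0 ←essential
  m46: 1-1110,10-110,1011-0
  m52: 110100 ←essential
  m56: 111000 ←essential
  m62: 1-1110,11111-
Essential: 000011, 011011, 100-10, 1011-0, 110100, 111000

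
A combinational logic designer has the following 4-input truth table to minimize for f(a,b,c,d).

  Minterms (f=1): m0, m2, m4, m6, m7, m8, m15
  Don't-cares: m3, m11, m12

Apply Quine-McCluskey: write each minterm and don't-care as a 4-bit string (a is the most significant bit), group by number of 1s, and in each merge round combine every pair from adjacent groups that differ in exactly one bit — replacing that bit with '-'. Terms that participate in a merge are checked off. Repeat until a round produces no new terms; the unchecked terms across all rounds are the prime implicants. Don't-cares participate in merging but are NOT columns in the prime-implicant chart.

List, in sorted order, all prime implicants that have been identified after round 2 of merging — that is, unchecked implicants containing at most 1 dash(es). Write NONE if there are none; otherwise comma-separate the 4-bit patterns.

size-2^0 implicants → 0000(✓)  0010(✓)  0011(✓)  0100(✓)  0110(✓)  0111(✓)  1000(✓)  1011(✓)  1100(✓)  1111(✓)
size-2^1 implicants → -000(✓)  -011(✓)  -100(✓)  -111(✓)  0-00(✓)  0-10(✓)  0-11(✓)  00-0(✓)  001-(✓)  01-0(✓)  011-(✓)  1-00(✓)  1-11(✓)
size-2^2 implicants → --00  --11  0--0  0-1-
Unchecked terms (primes): --00, --11, 0--0, 0-1-

NONE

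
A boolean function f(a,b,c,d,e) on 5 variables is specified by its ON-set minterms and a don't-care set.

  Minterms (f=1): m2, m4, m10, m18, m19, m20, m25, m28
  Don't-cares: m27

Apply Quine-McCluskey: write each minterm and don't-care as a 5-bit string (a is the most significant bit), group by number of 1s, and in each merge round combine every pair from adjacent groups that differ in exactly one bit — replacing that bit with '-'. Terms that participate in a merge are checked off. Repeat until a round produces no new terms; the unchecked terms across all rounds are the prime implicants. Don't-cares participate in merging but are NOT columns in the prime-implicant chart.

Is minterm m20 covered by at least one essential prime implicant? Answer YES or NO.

Round 0: 00010✓ 00100✓ 01010✓ 10010✓ 10011✓ 10100✓ 11001✓ 11011✓ 11100✓
Round 1: -0010 -0100 0-010 1-011 1-100 1001- 110-1
PIs = {-0010, -0100, 0-010, 1-011, 1-100, 1001-, 110-1}
Coverage chart:
  m2: -0010,0-010
  m4: -0100 ←essential
  m10: 0-010 ←essential
  m18: -0010,1001-
  m19: 1-011,1001-
  m20: -0100,1-100
  m25: 110-1 ←essential
  m28: 1-100 ←essential
Essential: -0100, 0-010, 1-100, 110-1

YES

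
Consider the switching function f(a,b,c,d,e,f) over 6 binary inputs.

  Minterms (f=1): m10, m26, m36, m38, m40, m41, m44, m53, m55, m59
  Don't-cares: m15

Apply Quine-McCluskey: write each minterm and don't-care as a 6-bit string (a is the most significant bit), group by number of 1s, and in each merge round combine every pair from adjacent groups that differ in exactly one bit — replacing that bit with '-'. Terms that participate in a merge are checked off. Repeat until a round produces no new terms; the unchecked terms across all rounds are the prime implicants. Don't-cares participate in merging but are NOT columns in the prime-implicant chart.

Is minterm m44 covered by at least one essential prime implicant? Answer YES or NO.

NO

Round 0: 001010✓ 001111 011010✓ 100100✓ 100110✓ 101000✓ 101001✓ 101100✓ 110101✓ 110111✓ 111011
Round 1: 0-1010 10-100 1001-0 101-00 10100- 1101-1
PIs = {0-1010, 001111, 10-100, 1001-0, 101-00, 10100-, 1101-1, 111011}
Coverage chart:
  m10: 0-1010 ←essential
  m26: 0-1010 ←essential
  m36: 10-100,1001-0
  m38: 1001-0 ←essential
  m40: 101-00,10100-
  m41: 10100- ←essential
  m44: 10-100,101-00
  m53: 1101-1 ←essential
  m55: 1101-1 ←essential
  m59: 111011 ←essential
Essential: 0-1010, 1001-0, 10100-, 1101-1, 111011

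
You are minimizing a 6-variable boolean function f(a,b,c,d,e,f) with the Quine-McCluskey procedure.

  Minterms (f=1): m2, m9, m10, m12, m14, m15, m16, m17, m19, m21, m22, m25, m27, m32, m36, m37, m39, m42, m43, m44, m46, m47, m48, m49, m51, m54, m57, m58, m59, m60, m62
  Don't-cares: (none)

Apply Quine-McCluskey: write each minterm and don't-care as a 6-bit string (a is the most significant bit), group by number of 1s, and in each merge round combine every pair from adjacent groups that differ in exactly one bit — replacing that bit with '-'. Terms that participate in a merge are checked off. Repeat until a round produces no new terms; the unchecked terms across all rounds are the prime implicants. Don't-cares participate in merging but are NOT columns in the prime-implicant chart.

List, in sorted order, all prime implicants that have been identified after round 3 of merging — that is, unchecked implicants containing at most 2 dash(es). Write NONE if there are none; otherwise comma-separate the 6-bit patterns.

-01-10, -011-0, -0111-, -1000-, -10110, 0-1001, 00-010, 010-01, 1-0000, 1-1-10, 1-101-, 1-11-0, 10-100, 10-111, 100-00, 1001-1, 10010-, 101-1-, 11-110

size-2^0 implicants → 000010(✓)  001001(✓)  001010(✓)  001100(✓)  001110(✓)  001111(✓)  010000(✓)  010001(✓)  010011(✓)  010101(✓)  010110(✓)  011001(✓)  011011(✓)  100000(✓)  100100(✓)  100101(✓)  100111(✓)  101010(✓)  101011(✓)  101100(✓)  101110(✓)  101111(✓)  110000(✓)  110001(✓)  110011(✓)  110110(✓)  111001(✓)  111010(✓)  111011(✓)  111100(✓)  111110(✓)
size-2^1 implicants → -01010(✓)  -01100(✓)  -01110(✓)  -01111(✓)  -10000(✓)  -10001(✓)  -10011(✓)  -10110  -11001(✓)  -11011(✓)  0-1001  00-010  001-10(✓)  0011-0(✓)  00111-(✓)  01-001(✓)  01-011(✓)  010-01  0100-1(✓)  01000-(✓)  0110-1(✓)  1-0000  1-1010(✓)  1-1011(✓)  1-1100(✓)  1-1110(✓)  10-100  10-111  100-00  1001-1  10010-  101-10(✓)  101-11(✓)  10101-(✓)  1011-0(✓)  10111-(✓)  11-001(✓)  11-011(✓)  11-110  1100-1(✓)  11000-(✓)  111-10(✓)  1110-1(✓)  11101-(✓)  1111-0(✓)
size-2^2 implicants → -01-10  -011-0  -0111-  -1-001(✓)  -1-011(✓)  -100-1(✓)  -1000-  -110-1(✓)  01-0-1(✓)  1-1-10  1-101-  1-11-0  101-1-  11-0-1(✓)
size-2^3 implicants → -1-0-1
Unchecked terms (primes): -01-10, -011-0, -0111-, -1-0-1, -1000-, -10110, 0-1001, 00-010, 010-01, 1-0000, 1-1-10, 1-101-, 1-11-0, 10-100, 10-111, 100-00, 1001-1, 10010-, 101-1-, 11-110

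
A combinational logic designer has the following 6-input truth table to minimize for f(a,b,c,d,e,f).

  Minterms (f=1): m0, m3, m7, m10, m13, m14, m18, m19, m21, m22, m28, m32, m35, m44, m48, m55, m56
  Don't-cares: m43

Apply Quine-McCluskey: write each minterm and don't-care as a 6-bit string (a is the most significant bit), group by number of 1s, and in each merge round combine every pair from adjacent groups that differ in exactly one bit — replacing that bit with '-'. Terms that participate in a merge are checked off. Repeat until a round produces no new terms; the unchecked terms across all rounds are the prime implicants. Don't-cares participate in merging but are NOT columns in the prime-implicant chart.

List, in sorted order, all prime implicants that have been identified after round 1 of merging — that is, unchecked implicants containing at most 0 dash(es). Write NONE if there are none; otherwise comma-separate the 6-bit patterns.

001101, 010101, 011100, 101100, 110111

size-2^0 implicants → 000000(✓)  000011(✓)  000111(✓)  001010(✓)  001101  001110(✓)  010010(✓)  010011(✓)  010101  010110(✓)  011100  100000(✓)  100011(✓)  101011(✓)  101100  110000(✓)  110111  111000(✓)
size-2^1 implicants → -00000  -00011  0-0011  000-11  001-10  010-10  01001-  1-0000  10-011  11-000
Unchecked terms (primes): -00000, -00011, 0-0011, 000-11, 001-10, 001101, 010-10, 01001-, 010101, 011100, 1-0000, 10-011, 101100, 11-000, 110111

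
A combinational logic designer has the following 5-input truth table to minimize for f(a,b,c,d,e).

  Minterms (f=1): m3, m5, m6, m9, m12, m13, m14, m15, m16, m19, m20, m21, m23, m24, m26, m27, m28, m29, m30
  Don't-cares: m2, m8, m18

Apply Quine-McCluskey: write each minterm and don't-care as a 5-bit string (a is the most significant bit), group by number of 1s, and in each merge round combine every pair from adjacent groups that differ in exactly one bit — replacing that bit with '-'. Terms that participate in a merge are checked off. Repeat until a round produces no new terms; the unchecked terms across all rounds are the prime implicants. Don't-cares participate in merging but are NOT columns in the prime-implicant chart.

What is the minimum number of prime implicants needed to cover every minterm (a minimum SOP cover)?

9

Round 0: 00010✓ 00011✓ 00101✓ 00110✓ 01000✓ 01001✓ 01100✓ 01101✓ 01110✓ 01111✓ 10000✓ 10010✓ 10011✓ 10100✓ 10101✓ 10111✓ 11000✓ 11010✓ 11011✓ 11100✓ 11101✓ 11110✓
Round 1: -0010✓ -0011✓ -0101✓ -1000✓ -1100✓ -1101✓ -1110✓ 0-101✓ 0-110 00-10 0001-✓ 01-00✓ 01-01✓ 0100-✓ 011-0✓ 011-1✓ 0110-✓ 0111-✓ 1-000✓ 1-010✓ 1-011✓ 1-100✓ 1-101✓ 10-00✓ 10-11 100-0✓ 1001-✓ 101-1 1010-✓ 11-00✓ 11-10✓ 110-0✓ 1101-✓ 111-0✓ 1110-✓
Round 2: --101 -001- -1-00 -11-0 -110- 01-0- 011-- 1--00 1-0-0 1-01- 1-10- 11--0
PIs = {--101, -001-, -1-00, -11-0, -110-, 0-110, 00-10, 01-0-, 011--, 1--00, 1-0-0, 1-01-, 1-10-, 10-11, 101-1, 11--0}
Coverage chart:
  m3: -001- ←essential
  m5: --101 ←essential
  m6: 0-110,00-10
  m9: 01-0- ←essential
  m12: -1-00,-11-0,-110-,01-0-,011--
  m13: --101,-110-,01-0-,011--
  m14: -11-0,0-110,011--
  m15: 011-- ←essential
  m16: 1--00,1-0-0
  m19: -001-,1-01-,10-11
  m20: 1--00,1-10-
  m21: --101,1-10-,101-1
  m23: 10-11,101-1
  m24: -1-00,1--00,1-0-0,11--0
  m26: 1-0-0,1-01-,11--0
  m27: 1-01- ←essential
  m28: -1-00,-11-0,-110-,1--00,1-10-,11--0
  m29: --101,-110-,1-10-
  m30: -11-0,11--0
Essential: --101, -001-, 01-0-, 011--, 1-01-
Petrick residual → -11-0, 0-110, 1--00, 10-11
Min cover (9 terms): cd'e + b'c'd + bce' + a'cde' + a'bd' + a'bc + ad'e' + ac'd + ab'de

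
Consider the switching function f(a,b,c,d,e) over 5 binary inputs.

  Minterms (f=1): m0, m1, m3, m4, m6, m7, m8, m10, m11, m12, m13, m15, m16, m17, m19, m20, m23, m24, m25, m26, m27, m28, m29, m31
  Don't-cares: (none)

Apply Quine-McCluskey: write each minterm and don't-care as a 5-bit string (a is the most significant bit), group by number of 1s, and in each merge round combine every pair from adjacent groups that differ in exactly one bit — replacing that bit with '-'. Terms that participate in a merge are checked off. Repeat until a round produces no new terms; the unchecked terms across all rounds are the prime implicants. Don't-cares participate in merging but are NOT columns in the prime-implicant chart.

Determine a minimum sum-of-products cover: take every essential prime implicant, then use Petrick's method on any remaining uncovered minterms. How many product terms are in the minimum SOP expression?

7

Round 0: 00000✓ 00001✓ 00011✓ 00100✓ 00110✓ 00111✓ 01000✓ 01010✓ 01011✓ 01100✓ 01101✓ 01111✓ 10000✓ 10001✓ 10011✓ 10100✓ 10111✓ 11000✓ 11001✓ 11010✓ 11011✓ 11100✓ 11101✓ 11111✓
Round 1: -0000✓ -0001✓ -0011✓ -0100✓ -0111✓ -1000✓ -1010✓ -1011✓ -1100✓ -1101✓ -1111✓ 0-000✓ 0-011✓ 0-100✓ 0-111✓ 00-00✓ 00-11✓ 000-1✓ 0000-✓ 001-0 0011- 01-00✓ 01-11✓ 010-0✓ 0101-✓ 011-1✓ 0110-✓ 1-000✓ 1-001✓ 1-011✓ 1-100✓ 1-111✓ 10-00✓ 10-11✓ 100-1✓ 1000-✓ 11-00✓ 11-01✓ 11-11✓ 110-0✓ 110-1✓ 1100-✓ 1101-✓ 111-1✓ 1110-✓
Round 2: --000✓ --011✓ --100✓ --111✓ -0-00✓ -0-11✓ -00-1 -000- -1-00✓ -1-11✓ -10-0 -101- -11-1 -110- 0--00✓ 0--11✓ 1--00✓ 1--11✓ 1-0-1 1-00- 11--1 11-0- 110--
Round 3: ---00 ---11
PIs = {---00, ---11, -00-1, -000-, -10-0, -101-, -11-1, -110-, 001-0, 0011-, 1-0-1, 1-00-, 11--1, 11-0-, 110--}
Coverage chart:
  m0: ---00,-000-
  m1: -00-1,-000-
  m3: ---11,-00-1
  m4: ---00,001-0
  m6: 001-0,0011-
  m7: ---11,0011-
  m8: ---00,-10-0
  m10: -10-0,-101-
  m11: ---11,-101-
  m12: ---00,-110-
  m13: -11-1,-110-
  m15: ---11,-11-1
  m16: ---00,-000-,1-00-
  m17: -00-1,-000-,1-0-1,1-00-
  m19: ---11,-00-1,1-0-1
  m20: ---00 ←essential
  m23: ---11 ←essential
  m24: ---00,-10-0,1-00-,11-0-,110--
  m25: 1-0-1,1-00-,11--1,11-0-,110--
  m26: -10-0,-101-,110--
  m27: ---11,-101-,1-0-1,11--1,110--
  m28: ---00,-110-,11-0-
  m29: -11-1,-110-,11--1,11-0-
  m31: ---11,-11-1,11--1
Essential: ---00, ---11
Petrick residual → -00-1, -10-0, -11-1, 001-0, 1-0-1
Min cover (7 terms): d'e' + de + b'c'e + bc'e' + bce + a'b'ce' + ac'e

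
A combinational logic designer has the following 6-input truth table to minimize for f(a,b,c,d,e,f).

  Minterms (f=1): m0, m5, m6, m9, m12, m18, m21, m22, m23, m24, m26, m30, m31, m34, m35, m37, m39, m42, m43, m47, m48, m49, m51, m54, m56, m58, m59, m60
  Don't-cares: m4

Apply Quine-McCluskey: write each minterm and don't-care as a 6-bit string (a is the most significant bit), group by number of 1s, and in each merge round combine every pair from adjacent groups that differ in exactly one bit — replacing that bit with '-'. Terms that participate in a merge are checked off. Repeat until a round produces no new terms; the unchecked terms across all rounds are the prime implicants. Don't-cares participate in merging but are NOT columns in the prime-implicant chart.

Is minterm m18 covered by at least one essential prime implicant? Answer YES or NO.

YES

[col 0] 000000*, 000100*, 000101*, 000110*, 001001, 001100*, 010010*, 010101*, 010110*, 010111*, 011000*, 011010*, 011110*, 011111*, 100010*, 100011*, 100101*, 100111*, 101010*, 101011*, 101111*, 110000*, 110001*, 110011*, 110110*, 111000*, 111010*, 111011*, 111100*
[col 1] -00101, -10110, -11000*, -11010*, 0-0101, 0-0110, 00-100, 000-00, 0001-0, 00010-, 01-010*, 01-110*, 01-111*, 010-10*, 0101-1, 01011-*, 011-10*, 0110-0*, 01111-*, 1-0011*, 1-1010*, 1-1011*, 10-010*, 10-011*, 10-111*, 100-11*, 10001-*, 1001-1, 101-11*, 10101-*, 11-000, 11-011*, 1100-1, 11000-, 111-00, 1110-0*, 11101-*
[col 2] -110-0, 01--10, 01-11-, 1--011, 1-101-, 10--11, 10-01-
Prime implicants: -00101, -10110, -110-0, 0-0101, 0-0110, 00-100, 000-00, 0001-0, 00010-, 001001, 01--10, 01-11-, 0101-1, 1--011, 1-101-, 10--11, 10-01-, 1001-1, 11-000, 1100-1, 11000-, 111-00
PI chart (minterm → PIs covering it):
  0 | 000-00  (sole → essential)
  5 | -00101,0-0101,00010-
  6 | 0-0110,0001-0
  9 | 001001  (sole → essential)
  12 | 00-100  (sole → essential)
  18 | 01--10  (sole → essential)
  21 | 0-0101,0101-1
  22 | -10110,0-0110,01--10,01-11-
  23 | 01-11-,0101-1
  24 | -110-0  (sole → essential)
  26 | -110-0,01--10
  30 | 01--10,01-11-
  31 | 01-11-  (sole → essential)
  34 | 10-01-  (sole → essential)
  35 | 1--011,10--11,10-01-
  37 | -00101,1001-1
  39 | 10--11,1001-1
  42 | 1-101-,10-01-
  43 | 1--011,1-101-,10--11,10-01-
  47 | 10--11  (sole → essential)
  48 | 11-000,11000-
  49 | 1100-1,11000-
  51 | 1--011,1100-1
  54 | -10110  (sole → essential)
  56 | -110-0,11-000,111-00
  58 | -110-0,1-101-
  59 | 1--011,1-101-
  60 | 111-00  (sole → essential)
Essential prime implicants: -10110, -110-0, 00-100, 000-00, 001001, 01--10, 01-11-, 10--11, 10-01-, 111-00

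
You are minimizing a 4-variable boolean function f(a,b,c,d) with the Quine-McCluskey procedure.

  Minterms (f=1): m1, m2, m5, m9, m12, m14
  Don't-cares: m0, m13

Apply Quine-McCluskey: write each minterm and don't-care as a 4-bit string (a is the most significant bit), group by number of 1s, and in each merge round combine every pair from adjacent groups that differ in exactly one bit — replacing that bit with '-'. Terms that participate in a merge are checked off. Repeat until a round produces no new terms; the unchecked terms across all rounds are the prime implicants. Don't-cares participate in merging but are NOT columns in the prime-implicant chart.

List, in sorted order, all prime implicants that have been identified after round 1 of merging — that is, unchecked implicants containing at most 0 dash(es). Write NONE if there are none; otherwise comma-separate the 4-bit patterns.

size-2^0 implicants → 0000(✓)  0001(✓)  0010(✓)  0101(✓)  1001(✓)  1100(✓)  1101(✓)  1110(✓)
size-2^1 implicants → -001(✓)  -101(✓)  0-01(✓)  00-0  000-  1-01(✓)  11-0  110-
size-2^2 implicants → --01
Unchecked terms (primes): --01, 00-0, 000-, 11-0, 110-

NONE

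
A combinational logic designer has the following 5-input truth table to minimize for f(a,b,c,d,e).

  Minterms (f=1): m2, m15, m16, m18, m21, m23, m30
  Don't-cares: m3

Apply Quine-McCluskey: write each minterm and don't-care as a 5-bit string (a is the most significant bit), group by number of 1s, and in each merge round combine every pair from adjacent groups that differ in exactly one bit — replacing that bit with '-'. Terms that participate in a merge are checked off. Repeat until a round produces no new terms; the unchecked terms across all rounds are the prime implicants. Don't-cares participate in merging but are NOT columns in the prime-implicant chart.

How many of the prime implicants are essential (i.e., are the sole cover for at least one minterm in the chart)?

4

[col 0] 00010*, 00011*, 01111, 10000*, 10010*, 10101*, 10111*, 11110
[col 1] -0010, 0001-, 100-0, 101-1
Prime implicants: -0010, 0001-, 01111, 100-0, 101-1, 11110
PI chart (minterm → PIs covering it):
  2 | -0010,0001-
  15 | 01111  (sole → essential)
  16 | 100-0  (sole → essential)
  18 | -0010,100-0
  21 | 101-1  (sole → essential)
  23 | 101-1  (sole → essential)
  30 | 11110  (sole → essential)
Essential prime implicants: 01111, 100-0, 101-1, 11110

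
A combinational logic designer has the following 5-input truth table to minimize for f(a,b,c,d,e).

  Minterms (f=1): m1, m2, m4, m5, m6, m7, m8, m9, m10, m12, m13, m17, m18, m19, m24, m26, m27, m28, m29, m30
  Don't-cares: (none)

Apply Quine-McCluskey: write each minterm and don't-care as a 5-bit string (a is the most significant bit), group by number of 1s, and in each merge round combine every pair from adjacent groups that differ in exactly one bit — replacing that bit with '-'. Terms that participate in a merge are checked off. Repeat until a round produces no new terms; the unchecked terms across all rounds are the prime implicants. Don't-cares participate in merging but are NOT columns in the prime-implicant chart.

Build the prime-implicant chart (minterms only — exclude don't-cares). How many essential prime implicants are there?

4

size-2^0 implicants → 00001(✓)  00010(✓)  00100(✓)  00101(✓)  00110(✓)  00111(✓)  01000(✓)  01001(✓)  01010(✓)  01100(✓)  01101(✓)  10001(✓)  10010(✓)  10011(✓)  11000(✓)  11010(✓)  11011(✓)  11100(✓)  11101(✓)  11110(✓)
size-2^1 implicants → -0001  -0010(✓)  -1000(✓)  -1010(✓)  -1100(✓)  -1101(✓)  0-001(✓)  0-010(✓)  0-100(✓)  0-101(✓)  00-01(✓)  00-10  001-0(✓)  001-1(✓)  0010-(✓)  0011-(✓)  01-00(✓)  01-01(✓)  010-0(✓)  0100-(✓)  0110-(✓)  1-010(✓)  1-011(✓)  100-1  1001-(✓)  11-00(✓)  11-10(✓)  110-0(✓)  1101-(✓)  111-0(✓)  1110-(✓)
size-2^2 implicants → --010  -1-00  -10-0  -110-  0--01  0-10-  001--  01-0-  1-01-  11--0
Unchecked terms (primes): --010, -0001, -1-00, -10-0, -110-, 0--01, 0-10-, 00-10, 001--, 01-0-, 1-01-, 100-1, 11--0
Minterm coverage:
  m1 ⊆ -0001,0--01
  m2 ⊆ --010,00-10
  m4 ⊆ 0-10-,001--
  m5 ⊆ 0--01,0-10-,001--
  m6 ⊆ 00-10,001--
  m7 ⊆ 001-- [E]
  m8 ⊆ -1-00,-10-0,01-0-
  m9 ⊆ 0--01,01-0-
  m10 ⊆ --010,-10-0
  m12 ⊆ -1-00,-110-,0-10-,01-0-
  m13 ⊆ -110-,0--01,0-10-,01-0-
  m17 ⊆ -0001,100-1
  m18 ⊆ --010,1-01-
  m19 ⊆ 1-01-,100-1
  m24 ⊆ -1-00,-10-0,11--0
  m26 ⊆ --010,-10-0,1-01-,11--0
  m27 ⊆ 1-01- [E]
  m28 ⊆ -1-00,-110-,11--0
  m29 ⊆ -110- [E]
  m30 ⊆ 11--0 [E]
E = {-110-, 001--, 1-01-, 11--0}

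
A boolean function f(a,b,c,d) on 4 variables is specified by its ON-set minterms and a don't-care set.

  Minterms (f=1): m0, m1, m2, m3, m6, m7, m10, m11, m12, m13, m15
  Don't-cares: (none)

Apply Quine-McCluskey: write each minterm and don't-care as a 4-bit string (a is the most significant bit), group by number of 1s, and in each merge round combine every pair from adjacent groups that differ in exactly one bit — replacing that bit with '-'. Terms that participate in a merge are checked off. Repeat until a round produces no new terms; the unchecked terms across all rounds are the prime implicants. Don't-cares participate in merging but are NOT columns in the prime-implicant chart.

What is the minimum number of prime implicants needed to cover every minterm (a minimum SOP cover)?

size-2^0 implicants → 0000(✓)  0001(✓)  0010(✓)  0011(✓)  0110(✓)  0111(✓)  1010(✓)  1011(✓)  1100(✓)  1101(✓)  1111(✓)
size-2^1 implicants → -010(✓)  -011(✓)  -111(✓)  0-10(✓)  0-11(✓)  00-0(✓)  00-1(✓)  000-(✓)  001-(✓)  011-(✓)  1-11(✓)  101-(✓)  11-1  110-
size-2^2 implicants → --11  -01-  0-1-  00--
Unchecked terms (primes): --11, -01-, 0-1-, 00--, 11-1, 110-
Minterm coverage:
  m0 ⊆ 00-- [E]
  m1 ⊆ 00-- [E]
  m2 ⊆ -01-,0-1-,00--
  m3 ⊆ --11,-01-,0-1-,00--
  m6 ⊆ 0-1- [E]
  m7 ⊆ --11,0-1-
  m10 ⊆ -01- [E]
  m11 ⊆ --11,-01-
  m12 ⊆ 110- [E]
  m13 ⊆ 11-1,110-
  m15 ⊆ --11,11-1
E = {-01-, 0-1-, 00--, 110-}
Petrick residual → --11
Cover = cd + b'c + a'c + a'b' + abc'  |cover|=5

5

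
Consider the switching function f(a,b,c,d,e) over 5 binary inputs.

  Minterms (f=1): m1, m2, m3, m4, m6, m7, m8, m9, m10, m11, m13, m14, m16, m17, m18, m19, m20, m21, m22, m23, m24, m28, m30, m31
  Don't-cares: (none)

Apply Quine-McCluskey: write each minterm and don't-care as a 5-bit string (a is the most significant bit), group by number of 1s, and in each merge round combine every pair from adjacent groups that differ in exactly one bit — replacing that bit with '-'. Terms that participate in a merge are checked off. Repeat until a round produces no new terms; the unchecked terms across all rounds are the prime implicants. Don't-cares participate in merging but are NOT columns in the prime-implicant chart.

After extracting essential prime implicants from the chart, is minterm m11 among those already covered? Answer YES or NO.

NO

size-2^0 implicants → 00001(✓)  00010(✓)  00011(✓)  00100(✓)  00110(✓)  00111(✓)  01000(✓)  01001(✓)  01010(✓)  01011(✓)  01101(✓)  01110(✓)  10000(✓)  10001(✓)  10010(✓)  10011(✓)  10100(✓)  10101(✓)  10110(✓)  10111(✓)  11000(✓)  11100(✓)  11110(✓)  11111(✓)
size-2^1 implicants → -0001(✓)  -0010(✓)  -0011(✓)  -0100(✓)  -0110(✓)  -0111(✓)  -1000  -1110(✓)  0-001(✓)  0-010(✓)  0-011(✓)  0-110(✓)  00-10(✓)  00-11(✓)  000-1(✓)  0001-(✓)  001-0(✓)  0011-(✓)  01-01  01-10(✓)  010-0(✓)  010-1(✓)  0100-(✓)  0101-(✓)  1-000(✓)  1-100(✓)  1-110(✓)  1-111(✓)  10-00(✓)  10-01(✓)  10-10(✓)  10-11(✓)  100-0(✓)  100-1(✓)  1000-(✓)  1001-(✓)  101-0(✓)  101-1(✓)  1010-(✓)  1011-(✓)  11-00(✓)  111-0(✓)  1111-(✓)
size-2^2 implicants → --110  -0-10(✓)  -0-11(✓)  -00-1  -001-(✓)  -01-0  -011-(✓)  0--10  0-0-1  0-01-  00-1-(✓)  010--  1--00  1-1-0  1-11-  10--0(✓)  10--1(✓)  10-0-(✓)  10-1-(✓)  100--(✓)  101--(✓)
size-2^3 implicants → -0-1-  10---
Unchecked terms (primes): --110, -0-1-, -00-1, -01-0, -1000, 0--10, 0-0-1, 0-01-, 01-01, 010--, 1--00, 1-1-0, 1-11-, 10---
Minterm coverage:
  m1 ⊆ -00-1,0-0-1
  m2 ⊆ -0-1-,0--10,0-01-
  m3 ⊆ -0-1-,-00-1,0-0-1,0-01-
  m4 ⊆ -01-0 [E]
  m6 ⊆ --110,-0-1-,-01-0,0--10
  m7 ⊆ -0-1- [E]
  m8 ⊆ -1000,010--
  m9 ⊆ 0-0-1,01-01,010--
  m10 ⊆ 0--10,0-01-,010--
  m11 ⊆ 0-0-1,0-01-,010--
  m13 ⊆ 01-01 [E]
  m14 ⊆ --110,0--10
  m16 ⊆ 1--00,10---
  m17 ⊆ -00-1,10---
  m18 ⊆ -0-1-,10---
  m19 ⊆ -0-1-,-00-1,10---
  m20 ⊆ -01-0,1--00,1-1-0,10---
  m21 ⊆ 10--- [E]
  m22 ⊆ --110,-0-1-,-01-0,1-1-0,1-11-,10---
  m23 ⊆ -0-1-,1-11-,10---
  m24 ⊆ -1000,1--00
  m28 ⊆ 1--00,1-1-0
  m30 ⊆ --110,1-1-0,1-11-
  m31 ⊆ 1-11- [E]
E = {-0-1-, -01-0, 01-01, 1-11-, 10---}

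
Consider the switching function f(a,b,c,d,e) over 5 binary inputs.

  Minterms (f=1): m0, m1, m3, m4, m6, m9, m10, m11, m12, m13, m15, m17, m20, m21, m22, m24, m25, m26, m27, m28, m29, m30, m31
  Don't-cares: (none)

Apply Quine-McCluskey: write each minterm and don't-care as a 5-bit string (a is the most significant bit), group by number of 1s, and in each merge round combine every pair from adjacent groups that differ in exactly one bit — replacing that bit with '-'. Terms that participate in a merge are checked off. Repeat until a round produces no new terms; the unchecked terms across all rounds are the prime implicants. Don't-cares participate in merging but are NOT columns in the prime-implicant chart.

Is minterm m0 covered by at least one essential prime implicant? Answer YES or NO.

NO

Round 0: 00000✓ 00001✓ 00011✓ 00100✓ 00110✓ 01001✓ 01010✓ 01011✓ 01100✓ 01101✓ 01111✓ 10001✓ 10100✓ 10101✓ 10110✓ 11000✓ 11001✓ 11010✓ 11011✓ 11100✓ 11101✓ 11110✓ 11111✓
Round 1: -0001✓ -0100✓ -0110✓ -1001✓ -1010✓ -1011✓ -1100✓ -1101✓ -1111✓ 0-001✓ 0-011✓ 0-100✓ 00-00 000-1✓ 0000- 001-0✓ 01-01✓ 01-11✓ 010-1✓ 0101-✓ 011-1✓ 0110-✓ 1-001✓ 1-100✓ 1-101✓ 1-110✓ 10-01✓ 101-0✓ 1010-✓ 11-00✓ 11-01✓ 11-10✓ 11-11✓ 110-0✓ 110-1✓ 1100-✓ 1101-✓ 111-0✓ 111-1✓ 1110-✓ 1111-✓
Round 2: --001 --100 -01-0 -1-01✓ -1-11✓ -10-1✓ -101- -11-1✓ -110- 0-0-1 01--1✓ 1--01 1-1-0 1-10- 11--0✓ 11--1✓ 11-0-✓ 11-1-✓ 110--✓ 111--✓
Round 3: -1--1 11---
PIs = {--001, --100, -01-0, -1--1, -101-, -110-, 0-0-1, 00-00, 0000-, 1--01, 1-1-0, 1-10-, 11---}
Coverage chart:
  m0: 00-00,0000-
  m1: --001,0-0-1,0000-
  m3: 0-0-1 ←essential
  m4: --100,-01-0,00-00
  m6: -01-0 ←essential
  m9: --001,-1--1,0-0-1
  m10: -101- ←essential
  m11: -1--1,-101-,0-0-1
  m12: --100,-110-
  m13: -1--1,-110-
  m15: -1--1 ←essential
  m17: --001,1--01
  m20: --100,-01-0,1-1-0,1-10-
  m21: 1--01,1-10-
  m22: -01-0,1-1-0
  m24: 11--- ←essential
  m25: --001,-1--1,1--01,11---
  m26: -101-,11---
  m27: -1--1,-101-,11---
  m28: --100,-110-,1-1-0,1-10-,11---
  m29: -1--1,-110-,1--01,1-10-,11---
  m30: 1-1-0,11---
  m31: -1--1,11---
Essential: -01-0, -1--1, -101-, 0-0-1, 11---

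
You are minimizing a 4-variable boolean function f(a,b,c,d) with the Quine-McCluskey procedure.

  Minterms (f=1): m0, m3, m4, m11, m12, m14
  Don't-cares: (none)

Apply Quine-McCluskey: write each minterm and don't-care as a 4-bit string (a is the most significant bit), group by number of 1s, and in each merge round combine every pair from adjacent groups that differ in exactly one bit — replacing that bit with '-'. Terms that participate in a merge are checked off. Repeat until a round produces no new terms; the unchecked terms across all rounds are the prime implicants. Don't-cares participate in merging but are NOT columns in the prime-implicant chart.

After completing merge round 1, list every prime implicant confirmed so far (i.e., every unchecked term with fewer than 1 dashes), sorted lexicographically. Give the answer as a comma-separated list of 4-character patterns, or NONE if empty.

Round 0: 0000✓ 0011✓ 0100✓ 1011✓ 1100✓ 1110✓
Round 1: -011 -100 0-00 11-0
PIs = {-011, -100, 0-00, 11-0}

NONE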